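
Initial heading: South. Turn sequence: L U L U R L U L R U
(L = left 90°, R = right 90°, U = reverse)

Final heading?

Answer: Final heading: North

Derivation:
Start: South
  L (left (90° counter-clockwise)) -> East
  U (U-turn (180°)) -> West
  L (left (90° counter-clockwise)) -> South
  U (U-turn (180°)) -> North
  R (right (90° clockwise)) -> East
  L (left (90° counter-clockwise)) -> North
  U (U-turn (180°)) -> South
  L (left (90° counter-clockwise)) -> East
  R (right (90° clockwise)) -> South
  U (U-turn (180°)) -> North
Final: North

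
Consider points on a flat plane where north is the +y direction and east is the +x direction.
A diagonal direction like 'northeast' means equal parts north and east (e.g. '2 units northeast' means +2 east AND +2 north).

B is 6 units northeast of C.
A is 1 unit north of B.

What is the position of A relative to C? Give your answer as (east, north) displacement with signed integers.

Answer: A is at (east=6, north=7) relative to C.

Derivation:
Place C at the origin (east=0, north=0).
  B is 6 units northeast of C: delta (east=+6, north=+6); B at (east=6, north=6).
  A is 1 unit north of B: delta (east=+0, north=+1); A at (east=6, north=7).
Therefore A relative to C: (east=6, north=7).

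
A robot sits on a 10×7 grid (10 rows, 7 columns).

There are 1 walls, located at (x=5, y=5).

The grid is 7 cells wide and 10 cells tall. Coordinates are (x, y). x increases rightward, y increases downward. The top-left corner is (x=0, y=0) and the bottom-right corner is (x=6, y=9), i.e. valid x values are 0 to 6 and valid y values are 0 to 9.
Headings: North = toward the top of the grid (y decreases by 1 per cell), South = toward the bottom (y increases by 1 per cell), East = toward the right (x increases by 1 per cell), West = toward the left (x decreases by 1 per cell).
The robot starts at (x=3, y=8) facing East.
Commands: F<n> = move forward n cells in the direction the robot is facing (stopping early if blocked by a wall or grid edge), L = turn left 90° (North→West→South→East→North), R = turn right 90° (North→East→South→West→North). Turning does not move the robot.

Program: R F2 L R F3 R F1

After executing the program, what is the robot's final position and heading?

Start: (x=3, y=8), facing East
  R: turn right, now facing South
  F2: move forward 1/2 (blocked), now at (x=3, y=9)
  L: turn left, now facing East
  R: turn right, now facing South
  F3: move forward 0/3 (blocked), now at (x=3, y=9)
  R: turn right, now facing West
  F1: move forward 1, now at (x=2, y=9)
Final: (x=2, y=9), facing West

Answer: Final position: (x=2, y=9), facing West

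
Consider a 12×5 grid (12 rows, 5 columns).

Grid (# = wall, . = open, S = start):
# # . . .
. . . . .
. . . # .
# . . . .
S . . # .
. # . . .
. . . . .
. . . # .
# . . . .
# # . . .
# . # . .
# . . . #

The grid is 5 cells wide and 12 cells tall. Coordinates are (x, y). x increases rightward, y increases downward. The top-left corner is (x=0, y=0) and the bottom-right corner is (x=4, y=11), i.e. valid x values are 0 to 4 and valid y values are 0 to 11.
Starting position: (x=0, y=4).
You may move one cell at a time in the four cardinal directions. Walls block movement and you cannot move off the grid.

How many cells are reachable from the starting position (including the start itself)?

BFS flood-fill from (x=0, y=4):
  Distance 0: (x=0, y=4)
  Distance 1: (x=1, y=4), (x=0, y=5)
  Distance 2: (x=1, y=3), (x=2, y=4), (x=0, y=6)
  Distance 3: (x=1, y=2), (x=2, y=3), (x=2, y=5), (x=1, y=6), (x=0, y=7)
  Distance 4: (x=1, y=1), (x=0, y=2), (x=2, y=2), (x=3, y=3), (x=3, y=5), (x=2, y=6), (x=1, y=7)
  Distance 5: (x=0, y=1), (x=2, y=1), (x=4, y=3), (x=4, y=5), (x=3, y=6), (x=2, y=7), (x=1, y=8)
  Distance 6: (x=2, y=0), (x=3, y=1), (x=4, y=2), (x=4, y=4), (x=4, y=6), (x=2, y=8)
  Distance 7: (x=3, y=0), (x=4, y=1), (x=4, y=7), (x=3, y=8), (x=2, y=9)
  Distance 8: (x=4, y=0), (x=4, y=8), (x=3, y=9)
  Distance 9: (x=4, y=9), (x=3, y=10)
  Distance 10: (x=4, y=10), (x=3, y=11)
  Distance 11: (x=2, y=11)
  Distance 12: (x=1, y=11)
  Distance 13: (x=1, y=10)
Total reachable: 46 (grid has 46 open cells total)

Answer: Reachable cells: 46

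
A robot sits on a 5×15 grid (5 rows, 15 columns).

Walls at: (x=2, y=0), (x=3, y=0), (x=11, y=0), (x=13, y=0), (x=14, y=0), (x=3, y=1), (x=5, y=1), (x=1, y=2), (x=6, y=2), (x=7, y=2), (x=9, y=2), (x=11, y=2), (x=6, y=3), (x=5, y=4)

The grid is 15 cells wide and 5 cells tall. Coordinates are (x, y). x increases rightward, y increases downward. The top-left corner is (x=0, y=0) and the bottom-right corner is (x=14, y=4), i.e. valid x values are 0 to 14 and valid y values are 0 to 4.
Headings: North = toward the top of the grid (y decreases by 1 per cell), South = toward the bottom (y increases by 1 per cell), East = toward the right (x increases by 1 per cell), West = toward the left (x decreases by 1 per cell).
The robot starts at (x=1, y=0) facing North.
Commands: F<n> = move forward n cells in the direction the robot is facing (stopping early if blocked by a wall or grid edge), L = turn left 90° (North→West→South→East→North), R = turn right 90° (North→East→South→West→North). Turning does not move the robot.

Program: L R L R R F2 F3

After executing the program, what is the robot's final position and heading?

Start: (x=1, y=0), facing North
  L: turn left, now facing West
  R: turn right, now facing North
  L: turn left, now facing West
  R: turn right, now facing North
  R: turn right, now facing East
  F2: move forward 0/2 (blocked), now at (x=1, y=0)
  F3: move forward 0/3 (blocked), now at (x=1, y=0)
Final: (x=1, y=0), facing East

Answer: Final position: (x=1, y=0), facing East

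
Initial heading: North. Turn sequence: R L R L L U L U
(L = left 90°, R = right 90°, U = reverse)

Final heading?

Start: North
  R (right (90° clockwise)) -> East
  L (left (90° counter-clockwise)) -> North
  R (right (90° clockwise)) -> East
  L (left (90° counter-clockwise)) -> North
  L (left (90° counter-clockwise)) -> West
  U (U-turn (180°)) -> East
  L (left (90° counter-clockwise)) -> North
  U (U-turn (180°)) -> South
Final: South

Answer: Final heading: South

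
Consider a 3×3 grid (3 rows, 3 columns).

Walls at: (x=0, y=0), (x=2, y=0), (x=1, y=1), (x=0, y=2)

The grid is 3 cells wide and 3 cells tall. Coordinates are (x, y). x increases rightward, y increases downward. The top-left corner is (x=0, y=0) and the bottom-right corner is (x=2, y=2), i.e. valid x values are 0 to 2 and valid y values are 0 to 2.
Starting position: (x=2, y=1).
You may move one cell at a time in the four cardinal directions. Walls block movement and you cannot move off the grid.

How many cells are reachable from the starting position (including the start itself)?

Answer: Reachable cells: 3

Derivation:
BFS flood-fill from (x=2, y=1):
  Distance 0: (x=2, y=1)
  Distance 1: (x=2, y=2)
  Distance 2: (x=1, y=2)
Total reachable: 3 (grid has 5 open cells total)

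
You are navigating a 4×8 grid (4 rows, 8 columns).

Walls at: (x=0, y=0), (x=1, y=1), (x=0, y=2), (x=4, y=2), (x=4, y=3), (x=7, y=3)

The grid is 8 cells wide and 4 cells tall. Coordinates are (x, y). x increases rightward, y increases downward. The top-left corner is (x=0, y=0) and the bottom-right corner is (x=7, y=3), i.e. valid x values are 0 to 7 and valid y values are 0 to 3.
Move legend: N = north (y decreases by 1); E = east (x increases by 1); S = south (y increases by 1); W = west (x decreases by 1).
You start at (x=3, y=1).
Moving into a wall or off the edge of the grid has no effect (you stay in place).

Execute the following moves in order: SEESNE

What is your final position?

Answer: Final position: (x=3, y=2)

Derivation:
Start: (x=3, y=1)
  S (south): (x=3, y=1) -> (x=3, y=2)
  E (east): blocked, stay at (x=3, y=2)
  E (east): blocked, stay at (x=3, y=2)
  S (south): (x=3, y=2) -> (x=3, y=3)
  N (north): (x=3, y=3) -> (x=3, y=2)
  E (east): blocked, stay at (x=3, y=2)
Final: (x=3, y=2)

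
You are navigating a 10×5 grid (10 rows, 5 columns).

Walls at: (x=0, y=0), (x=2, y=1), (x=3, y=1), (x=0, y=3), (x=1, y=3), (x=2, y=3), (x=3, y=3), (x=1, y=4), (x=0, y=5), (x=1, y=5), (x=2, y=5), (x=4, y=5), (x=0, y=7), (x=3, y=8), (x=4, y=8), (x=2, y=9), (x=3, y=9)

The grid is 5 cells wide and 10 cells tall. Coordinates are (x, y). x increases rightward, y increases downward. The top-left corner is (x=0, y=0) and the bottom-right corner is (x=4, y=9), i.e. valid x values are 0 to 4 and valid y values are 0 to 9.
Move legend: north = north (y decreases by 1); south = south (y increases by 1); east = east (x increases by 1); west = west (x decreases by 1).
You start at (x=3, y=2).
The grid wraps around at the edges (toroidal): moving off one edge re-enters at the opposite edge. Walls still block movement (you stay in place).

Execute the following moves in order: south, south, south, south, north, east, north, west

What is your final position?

Answer: Final position: (x=4, y=1)

Derivation:
Start: (x=3, y=2)
  [×4]south (south): blocked, stay at (x=3, y=2)
  north (north): blocked, stay at (x=3, y=2)
  east (east): (x=3, y=2) -> (x=4, y=2)
  north (north): (x=4, y=2) -> (x=4, y=1)
  west (west): blocked, stay at (x=4, y=1)
Final: (x=4, y=1)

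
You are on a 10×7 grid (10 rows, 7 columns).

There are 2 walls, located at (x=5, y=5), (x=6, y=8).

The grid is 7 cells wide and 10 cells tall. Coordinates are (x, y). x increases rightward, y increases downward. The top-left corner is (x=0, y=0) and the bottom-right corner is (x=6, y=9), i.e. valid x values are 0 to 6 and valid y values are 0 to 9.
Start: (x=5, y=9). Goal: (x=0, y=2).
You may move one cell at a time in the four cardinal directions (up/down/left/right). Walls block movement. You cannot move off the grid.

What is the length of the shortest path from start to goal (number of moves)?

Answer: Shortest path length: 12

Derivation:
BFS from (x=5, y=9) until reaching (x=0, y=2):
  Distance 0: (x=5, y=9)
  Distance 1: (x=5, y=8), (x=4, y=9), (x=6, y=9)
  Distance 2: (x=5, y=7), (x=4, y=8), (x=3, y=9)
  Distance 3: (x=5, y=6), (x=4, y=7), (x=6, y=7), (x=3, y=8), (x=2, y=9)
  Distance 4: (x=4, y=6), (x=6, y=6), (x=3, y=7), (x=2, y=8), (x=1, y=9)
  Distance 5: (x=4, y=5), (x=6, y=5), (x=3, y=6), (x=2, y=7), (x=1, y=8), (x=0, y=9)
  Distance 6: (x=4, y=4), (x=6, y=4), (x=3, y=5), (x=2, y=6), (x=1, y=7), (x=0, y=8)
  Distance 7: (x=4, y=3), (x=6, y=3), (x=3, y=4), (x=5, y=4), (x=2, y=5), (x=1, y=6), (x=0, y=7)
  Distance 8: (x=4, y=2), (x=6, y=2), (x=3, y=3), (x=5, y=3), (x=2, y=4), (x=1, y=5), (x=0, y=6)
  Distance 9: (x=4, y=1), (x=6, y=1), (x=3, y=2), (x=5, y=2), (x=2, y=3), (x=1, y=4), (x=0, y=5)
  Distance 10: (x=4, y=0), (x=6, y=0), (x=3, y=1), (x=5, y=1), (x=2, y=2), (x=1, y=3), (x=0, y=4)
  Distance 11: (x=3, y=0), (x=5, y=0), (x=2, y=1), (x=1, y=2), (x=0, y=3)
  Distance 12: (x=2, y=0), (x=1, y=1), (x=0, y=2)  <- goal reached here
One shortest path (12 moves): (x=5, y=9) -> (x=4, y=9) -> (x=3, y=9) -> (x=2, y=9) -> (x=1, y=9) -> (x=0, y=9) -> (x=0, y=8) -> (x=0, y=7) -> (x=0, y=6) -> (x=0, y=5) -> (x=0, y=4) -> (x=0, y=3) -> (x=0, y=2)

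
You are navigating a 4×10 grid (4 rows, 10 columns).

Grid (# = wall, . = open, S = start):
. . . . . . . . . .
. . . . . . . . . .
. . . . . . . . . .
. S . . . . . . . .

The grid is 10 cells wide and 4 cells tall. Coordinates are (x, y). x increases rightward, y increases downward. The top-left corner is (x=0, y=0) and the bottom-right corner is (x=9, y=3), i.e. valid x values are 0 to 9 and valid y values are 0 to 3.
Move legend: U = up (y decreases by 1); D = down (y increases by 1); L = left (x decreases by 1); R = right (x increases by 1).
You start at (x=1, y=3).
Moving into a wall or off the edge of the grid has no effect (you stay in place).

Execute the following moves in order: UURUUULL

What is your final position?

Answer: Final position: (x=0, y=0)

Derivation:
Start: (x=1, y=3)
  U (up): (x=1, y=3) -> (x=1, y=2)
  U (up): (x=1, y=2) -> (x=1, y=1)
  R (right): (x=1, y=1) -> (x=2, y=1)
  U (up): (x=2, y=1) -> (x=2, y=0)
  U (up): blocked, stay at (x=2, y=0)
  U (up): blocked, stay at (x=2, y=0)
  L (left): (x=2, y=0) -> (x=1, y=0)
  L (left): (x=1, y=0) -> (x=0, y=0)
Final: (x=0, y=0)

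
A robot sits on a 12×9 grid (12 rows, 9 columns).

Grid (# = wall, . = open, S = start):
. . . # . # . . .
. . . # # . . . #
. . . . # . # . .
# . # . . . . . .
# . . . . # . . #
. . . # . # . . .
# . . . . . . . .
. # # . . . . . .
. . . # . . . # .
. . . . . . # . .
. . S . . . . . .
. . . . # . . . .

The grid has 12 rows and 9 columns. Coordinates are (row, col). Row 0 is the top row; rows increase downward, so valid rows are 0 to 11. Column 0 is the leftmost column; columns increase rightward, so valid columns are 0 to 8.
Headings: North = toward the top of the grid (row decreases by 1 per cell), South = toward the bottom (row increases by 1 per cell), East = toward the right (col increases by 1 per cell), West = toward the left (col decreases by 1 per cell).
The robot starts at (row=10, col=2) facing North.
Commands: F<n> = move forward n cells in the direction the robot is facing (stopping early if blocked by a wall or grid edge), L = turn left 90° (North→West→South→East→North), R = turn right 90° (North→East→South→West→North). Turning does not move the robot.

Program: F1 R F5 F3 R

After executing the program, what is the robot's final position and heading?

Start: (row=10, col=2), facing North
  F1: move forward 1, now at (row=9, col=2)
  R: turn right, now facing East
  F5: move forward 3/5 (blocked), now at (row=9, col=5)
  F3: move forward 0/3 (blocked), now at (row=9, col=5)
  R: turn right, now facing South
Final: (row=9, col=5), facing South

Answer: Final position: (row=9, col=5), facing South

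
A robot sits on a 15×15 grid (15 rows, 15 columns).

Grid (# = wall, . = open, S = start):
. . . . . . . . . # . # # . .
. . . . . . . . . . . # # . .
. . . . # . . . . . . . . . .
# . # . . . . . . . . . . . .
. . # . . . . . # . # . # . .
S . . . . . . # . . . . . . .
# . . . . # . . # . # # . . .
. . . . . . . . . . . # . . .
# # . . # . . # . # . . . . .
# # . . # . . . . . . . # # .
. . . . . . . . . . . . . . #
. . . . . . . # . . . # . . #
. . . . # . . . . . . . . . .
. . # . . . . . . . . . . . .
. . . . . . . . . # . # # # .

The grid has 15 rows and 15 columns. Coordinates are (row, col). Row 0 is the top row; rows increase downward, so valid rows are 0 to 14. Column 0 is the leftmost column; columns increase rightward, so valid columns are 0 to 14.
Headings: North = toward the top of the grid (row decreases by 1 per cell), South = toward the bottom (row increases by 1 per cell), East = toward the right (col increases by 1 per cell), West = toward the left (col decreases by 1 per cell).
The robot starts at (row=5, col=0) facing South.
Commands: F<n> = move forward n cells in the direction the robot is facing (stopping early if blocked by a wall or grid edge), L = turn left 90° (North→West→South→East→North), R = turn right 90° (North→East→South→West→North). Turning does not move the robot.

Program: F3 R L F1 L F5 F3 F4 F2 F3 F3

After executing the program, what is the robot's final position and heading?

Answer: Final position: (row=5, col=6), facing East

Derivation:
Start: (row=5, col=0), facing South
  F3: move forward 0/3 (blocked), now at (row=5, col=0)
  R: turn right, now facing West
  L: turn left, now facing South
  F1: move forward 0/1 (blocked), now at (row=5, col=0)
  L: turn left, now facing East
  F5: move forward 5, now at (row=5, col=5)
  F3: move forward 1/3 (blocked), now at (row=5, col=6)
  F4: move forward 0/4 (blocked), now at (row=5, col=6)
  F2: move forward 0/2 (blocked), now at (row=5, col=6)
  F3: move forward 0/3 (blocked), now at (row=5, col=6)
  F3: move forward 0/3 (blocked), now at (row=5, col=6)
Final: (row=5, col=6), facing East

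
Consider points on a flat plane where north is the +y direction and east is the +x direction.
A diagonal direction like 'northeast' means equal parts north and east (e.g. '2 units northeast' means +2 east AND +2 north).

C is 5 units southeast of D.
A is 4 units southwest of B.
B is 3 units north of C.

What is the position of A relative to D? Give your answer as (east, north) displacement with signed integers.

Answer: A is at (east=1, north=-6) relative to D.

Derivation:
Place D at the origin (east=0, north=0).
  C is 5 units southeast of D: delta (east=+5, north=-5); C at (east=5, north=-5).
  B is 3 units north of C: delta (east=+0, north=+3); B at (east=5, north=-2).
  A is 4 units southwest of B: delta (east=-4, north=-4); A at (east=1, north=-6).
Therefore A relative to D: (east=1, north=-6).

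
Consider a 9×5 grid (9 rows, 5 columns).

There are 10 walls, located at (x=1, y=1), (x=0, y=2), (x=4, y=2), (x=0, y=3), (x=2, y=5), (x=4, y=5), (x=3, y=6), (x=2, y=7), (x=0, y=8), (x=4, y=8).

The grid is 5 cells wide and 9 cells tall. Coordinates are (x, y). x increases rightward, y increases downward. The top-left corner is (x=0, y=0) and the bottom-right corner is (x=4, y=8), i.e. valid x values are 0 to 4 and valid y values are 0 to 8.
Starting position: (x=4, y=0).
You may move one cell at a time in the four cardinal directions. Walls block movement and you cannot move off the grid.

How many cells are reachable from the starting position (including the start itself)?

Answer: Reachable cells: 35

Derivation:
BFS flood-fill from (x=4, y=0):
  Distance 0: (x=4, y=0)
  Distance 1: (x=3, y=0), (x=4, y=1)
  Distance 2: (x=2, y=0), (x=3, y=1)
  Distance 3: (x=1, y=0), (x=2, y=1), (x=3, y=2)
  Distance 4: (x=0, y=0), (x=2, y=2), (x=3, y=3)
  Distance 5: (x=0, y=1), (x=1, y=2), (x=2, y=3), (x=4, y=3), (x=3, y=4)
  Distance 6: (x=1, y=3), (x=2, y=4), (x=4, y=4), (x=3, y=5)
  Distance 7: (x=1, y=4)
  Distance 8: (x=0, y=4), (x=1, y=5)
  Distance 9: (x=0, y=5), (x=1, y=6)
  Distance 10: (x=0, y=6), (x=2, y=6), (x=1, y=7)
  Distance 11: (x=0, y=7), (x=1, y=8)
  Distance 12: (x=2, y=8)
  Distance 13: (x=3, y=8)
  Distance 14: (x=3, y=7)
  Distance 15: (x=4, y=7)
  Distance 16: (x=4, y=6)
Total reachable: 35 (grid has 35 open cells total)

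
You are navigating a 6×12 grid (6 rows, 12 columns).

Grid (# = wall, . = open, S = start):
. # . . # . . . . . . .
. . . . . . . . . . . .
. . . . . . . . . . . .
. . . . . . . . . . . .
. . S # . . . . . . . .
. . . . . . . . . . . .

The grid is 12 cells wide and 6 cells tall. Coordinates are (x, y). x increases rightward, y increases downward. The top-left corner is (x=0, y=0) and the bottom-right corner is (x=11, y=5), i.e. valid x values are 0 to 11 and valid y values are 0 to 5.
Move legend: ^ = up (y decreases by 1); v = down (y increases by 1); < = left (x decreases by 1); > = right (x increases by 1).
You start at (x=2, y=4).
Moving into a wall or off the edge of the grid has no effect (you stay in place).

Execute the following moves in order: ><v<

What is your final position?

Answer: Final position: (x=0, y=5)

Derivation:
Start: (x=2, y=4)
  > (right): blocked, stay at (x=2, y=4)
  < (left): (x=2, y=4) -> (x=1, y=4)
  v (down): (x=1, y=4) -> (x=1, y=5)
  < (left): (x=1, y=5) -> (x=0, y=5)
Final: (x=0, y=5)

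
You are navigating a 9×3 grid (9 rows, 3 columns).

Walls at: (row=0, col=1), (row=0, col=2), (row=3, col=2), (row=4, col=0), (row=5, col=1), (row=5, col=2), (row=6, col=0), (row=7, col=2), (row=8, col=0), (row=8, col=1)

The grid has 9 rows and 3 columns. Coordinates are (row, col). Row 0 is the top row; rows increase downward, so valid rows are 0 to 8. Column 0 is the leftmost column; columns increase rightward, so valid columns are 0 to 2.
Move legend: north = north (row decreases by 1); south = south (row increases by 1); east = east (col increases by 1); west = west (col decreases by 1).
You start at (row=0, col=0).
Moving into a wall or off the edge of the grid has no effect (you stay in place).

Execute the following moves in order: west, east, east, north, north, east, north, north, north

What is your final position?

Answer: Final position: (row=0, col=0)

Derivation:
Start: (row=0, col=0)
  west (west): blocked, stay at (row=0, col=0)
  east (east): blocked, stay at (row=0, col=0)
  east (east): blocked, stay at (row=0, col=0)
  north (north): blocked, stay at (row=0, col=0)
  north (north): blocked, stay at (row=0, col=0)
  east (east): blocked, stay at (row=0, col=0)
  [×3]north (north): blocked, stay at (row=0, col=0)
Final: (row=0, col=0)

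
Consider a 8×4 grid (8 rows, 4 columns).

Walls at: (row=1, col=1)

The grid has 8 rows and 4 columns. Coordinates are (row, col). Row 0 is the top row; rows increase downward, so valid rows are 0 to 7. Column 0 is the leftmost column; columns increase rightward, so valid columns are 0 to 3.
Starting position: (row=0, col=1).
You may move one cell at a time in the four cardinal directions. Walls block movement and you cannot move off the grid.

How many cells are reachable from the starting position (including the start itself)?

Answer: Reachable cells: 31

Derivation:
BFS flood-fill from (row=0, col=1):
  Distance 0: (row=0, col=1)
  Distance 1: (row=0, col=0), (row=0, col=2)
  Distance 2: (row=0, col=3), (row=1, col=0), (row=1, col=2)
  Distance 3: (row=1, col=3), (row=2, col=0), (row=2, col=2)
  Distance 4: (row=2, col=1), (row=2, col=3), (row=3, col=0), (row=3, col=2)
  Distance 5: (row=3, col=1), (row=3, col=3), (row=4, col=0), (row=4, col=2)
  Distance 6: (row=4, col=1), (row=4, col=3), (row=5, col=0), (row=5, col=2)
  Distance 7: (row=5, col=1), (row=5, col=3), (row=6, col=0), (row=6, col=2)
  Distance 8: (row=6, col=1), (row=6, col=3), (row=7, col=0), (row=7, col=2)
  Distance 9: (row=7, col=1), (row=7, col=3)
Total reachable: 31 (grid has 31 open cells total)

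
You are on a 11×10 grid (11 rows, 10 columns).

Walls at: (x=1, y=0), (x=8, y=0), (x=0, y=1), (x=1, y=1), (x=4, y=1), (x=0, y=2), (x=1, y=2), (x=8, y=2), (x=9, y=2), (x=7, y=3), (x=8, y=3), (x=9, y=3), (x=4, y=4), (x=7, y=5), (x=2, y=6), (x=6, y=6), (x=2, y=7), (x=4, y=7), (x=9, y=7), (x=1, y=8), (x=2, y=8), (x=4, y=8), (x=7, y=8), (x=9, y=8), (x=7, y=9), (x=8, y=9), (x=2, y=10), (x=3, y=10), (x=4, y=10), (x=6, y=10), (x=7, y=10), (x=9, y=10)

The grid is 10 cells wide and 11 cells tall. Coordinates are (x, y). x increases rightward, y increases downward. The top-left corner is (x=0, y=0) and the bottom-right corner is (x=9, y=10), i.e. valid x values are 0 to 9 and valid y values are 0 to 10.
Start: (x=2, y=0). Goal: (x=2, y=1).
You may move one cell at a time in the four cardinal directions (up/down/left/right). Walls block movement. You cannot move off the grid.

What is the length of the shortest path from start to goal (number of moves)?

Answer: Shortest path length: 1

Derivation:
BFS from (x=2, y=0) until reaching (x=2, y=1):
  Distance 0: (x=2, y=0)
  Distance 1: (x=3, y=0), (x=2, y=1)  <- goal reached here
One shortest path (1 moves): (x=2, y=0) -> (x=2, y=1)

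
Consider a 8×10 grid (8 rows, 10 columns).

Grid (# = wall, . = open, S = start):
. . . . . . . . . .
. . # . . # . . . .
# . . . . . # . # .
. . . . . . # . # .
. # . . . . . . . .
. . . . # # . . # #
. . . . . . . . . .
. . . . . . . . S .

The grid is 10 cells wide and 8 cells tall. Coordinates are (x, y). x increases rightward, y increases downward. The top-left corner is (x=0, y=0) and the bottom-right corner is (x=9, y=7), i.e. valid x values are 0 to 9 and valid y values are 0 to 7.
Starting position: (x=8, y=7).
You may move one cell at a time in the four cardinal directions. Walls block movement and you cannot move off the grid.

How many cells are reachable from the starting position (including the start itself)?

Answer: Reachable cells: 68

Derivation:
BFS flood-fill from (x=8, y=7):
  Distance 0: (x=8, y=7)
  Distance 1: (x=8, y=6), (x=7, y=7), (x=9, y=7)
  Distance 2: (x=7, y=6), (x=9, y=6), (x=6, y=7)
  Distance 3: (x=7, y=5), (x=6, y=6), (x=5, y=7)
  Distance 4: (x=7, y=4), (x=6, y=5), (x=5, y=6), (x=4, y=7)
  Distance 5: (x=7, y=3), (x=6, y=4), (x=8, y=4), (x=4, y=6), (x=3, y=7)
  Distance 6: (x=7, y=2), (x=5, y=4), (x=9, y=4), (x=3, y=6), (x=2, y=7)
  Distance 7: (x=7, y=1), (x=5, y=3), (x=9, y=3), (x=4, y=4), (x=3, y=5), (x=2, y=6), (x=1, y=7)
  Distance 8: (x=7, y=0), (x=6, y=1), (x=8, y=1), (x=5, y=2), (x=9, y=2), (x=4, y=3), (x=3, y=4), (x=2, y=5), (x=1, y=6), (x=0, y=7)
  Distance 9: (x=6, y=0), (x=8, y=0), (x=9, y=1), (x=4, y=2), (x=3, y=3), (x=2, y=4), (x=1, y=5), (x=0, y=6)
  Distance 10: (x=5, y=0), (x=9, y=0), (x=4, y=1), (x=3, y=2), (x=2, y=3), (x=0, y=5)
  Distance 11: (x=4, y=0), (x=3, y=1), (x=2, y=2), (x=1, y=3), (x=0, y=4)
  Distance 12: (x=3, y=0), (x=1, y=2), (x=0, y=3)
  Distance 13: (x=2, y=0), (x=1, y=1)
  Distance 14: (x=1, y=0), (x=0, y=1)
  Distance 15: (x=0, y=0)
Total reachable: 68 (grid has 68 open cells total)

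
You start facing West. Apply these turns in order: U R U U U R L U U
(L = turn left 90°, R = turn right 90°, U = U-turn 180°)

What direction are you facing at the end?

Answer: Final heading: North

Derivation:
Start: West
  U (U-turn (180°)) -> East
  R (right (90° clockwise)) -> South
  U (U-turn (180°)) -> North
  U (U-turn (180°)) -> South
  U (U-turn (180°)) -> North
  R (right (90° clockwise)) -> East
  L (left (90° counter-clockwise)) -> North
  U (U-turn (180°)) -> South
  U (U-turn (180°)) -> North
Final: North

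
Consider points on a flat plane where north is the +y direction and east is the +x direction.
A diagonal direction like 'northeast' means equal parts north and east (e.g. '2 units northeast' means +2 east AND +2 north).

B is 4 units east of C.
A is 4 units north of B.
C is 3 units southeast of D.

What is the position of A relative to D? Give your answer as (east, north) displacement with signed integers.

Place D at the origin (east=0, north=0).
  C is 3 units southeast of D: delta (east=+3, north=-3); C at (east=3, north=-3).
  B is 4 units east of C: delta (east=+4, north=+0); B at (east=7, north=-3).
  A is 4 units north of B: delta (east=+0, north=+4); A at (east=7, north=1).
Therefore A relative to D: (east=7, north=1).

Answer: A is at (east=7, north=1) relative to D.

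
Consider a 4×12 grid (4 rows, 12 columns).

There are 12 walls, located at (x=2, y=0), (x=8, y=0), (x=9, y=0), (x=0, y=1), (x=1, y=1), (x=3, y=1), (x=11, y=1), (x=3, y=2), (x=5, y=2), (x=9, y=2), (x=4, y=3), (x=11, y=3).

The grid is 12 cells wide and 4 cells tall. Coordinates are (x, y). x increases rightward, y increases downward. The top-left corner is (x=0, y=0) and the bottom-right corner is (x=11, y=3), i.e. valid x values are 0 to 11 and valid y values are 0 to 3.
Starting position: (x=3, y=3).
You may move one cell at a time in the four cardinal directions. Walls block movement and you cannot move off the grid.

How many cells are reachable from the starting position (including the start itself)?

BFS flood-fill from (x=3, y=3):
  Distance 0: (x=3, y=3)
  Distance 1: (x=2, y=3)
  Distance 2: (x=2, y=2), (x=1, y=3)
  Distance 3: (x=2, y=1), (x=1, y=2), (x=0, y=3)
  Distance 4: (x=0, y=2)
Total reachable: 8 (grid has 36 open cells total)

Answer: Reachable cells: 8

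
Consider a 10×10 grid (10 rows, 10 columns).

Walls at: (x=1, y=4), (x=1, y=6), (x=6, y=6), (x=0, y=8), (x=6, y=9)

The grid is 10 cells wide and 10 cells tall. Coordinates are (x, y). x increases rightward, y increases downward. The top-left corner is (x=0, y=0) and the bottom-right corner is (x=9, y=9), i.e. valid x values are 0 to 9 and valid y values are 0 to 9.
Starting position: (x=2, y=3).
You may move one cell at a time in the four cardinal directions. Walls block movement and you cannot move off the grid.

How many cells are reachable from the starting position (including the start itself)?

BFS flood-fill from (x=2, y=3):
  Distance 0: (x=2, y=3)
  Distance 1: (x=2, y=2), (x=1, y=3), (x=3, y=3), (x=2, y=4)
  Distance 2: (x=2, y=1), (x=1, y=2), (x=3, y=2), (x=0, y=3), (x=4, y=3), (x=3, y=4), (x=2, y=5)
  Distance 3: (x=2, y=0), (x=1, y=1), (x=3, y=1), (x=0, y=2), (x=4, y=2), (x=5, y=3), (x=0, y=4), (x=4, y=4), (x=1, y=5), (x=3, y=5), (x=2, y=6)
  Distance 4: (x=1, y=0), (x=3, y=0), (x=0, y=1), (x=4, y=1), (x=5, y=2), (x=6, y=3), (x=5, y=4), (x=0, y=5), (x=4, y=5), (x=3, y=6), (x=2, y=7)
  Distance 5: (x=0, y=0), (x=4, y=0), (x=5, y=1), (x=6, y=2), (x=7, y=3), (x=6, y=4), (x=5, y=5), (x=0, y=6), (x=4, y=6), (x=1, y=7), (x=3, y=7), (x=2, y=8)
  Distance 6: (x=5, y=0), (x=6, y=1), (x=7, y=2), (x=8, y=3), (x=7, y=4), (x=6, y=5), (x=5, y=6), (x=0, y=7), (x=4, y=7), (x=1, y=8), (x=3, y=8), (x=2, y=9)
  Distance 7: (x=6, y=0), (x=7, y=1), (x=8, y=2), (x=9, y=3), (x=8, y=4), (x=7, y=5), (x=5, y=7), (x=4, y=8), (x=1, y=9), (x=3, y=9)
  Distance 8: (x=7, y=0), (x=8, y=1), (x=9, y=2), (x=9, y=4), (x=8, y=5), (x=7, y=6), (x=6, y=7), (x=5, y=8), (x=0, y=9), (x=4, y=9)
  Distance 9: (x=8, y=0), (x=9, y=1), (x=9, y=5), (x=8, y=6), (x=7, y=7), (x=6, y=8), (x=5, y=9)
  Distance 10: (x=9, y=0), (x=9, y=6), (x=8, y=7), (x=7, y=8)
  Distance 11: (x=9, y=7), (x=8, y=8), (x=7, y=9)
  Distance 12: (x=9, y=8), (x=8, y=9)
  Distance 13: (x=9, y=9)
Total reachable: 95 (grid has 95 open cells total)

Answer: Reachable cells: 95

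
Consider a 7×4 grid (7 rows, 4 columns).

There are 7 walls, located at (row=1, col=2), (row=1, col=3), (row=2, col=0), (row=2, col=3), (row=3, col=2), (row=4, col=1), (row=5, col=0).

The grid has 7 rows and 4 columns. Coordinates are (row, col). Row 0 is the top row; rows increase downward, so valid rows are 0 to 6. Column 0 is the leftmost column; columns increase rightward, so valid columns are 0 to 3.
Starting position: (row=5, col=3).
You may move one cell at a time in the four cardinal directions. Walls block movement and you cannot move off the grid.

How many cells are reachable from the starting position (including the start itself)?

BFS flood-fill from (row=5, col=3):
  Distance 0: (row=5, col=3)
  Distance 1: (row=4, col=3), (row=5, col=2), (row=6, col=3)
  Distance 2: (row=3, col=3), (row=4, col=2), (row=5, col=1), (row=6, col=2)
  Distance 3: (row=6, col=1)
  Distance 4: (row=6, col=0)
Total reachable: 10 (grid has 21 open cells total)

Answer: Reachable cells: 10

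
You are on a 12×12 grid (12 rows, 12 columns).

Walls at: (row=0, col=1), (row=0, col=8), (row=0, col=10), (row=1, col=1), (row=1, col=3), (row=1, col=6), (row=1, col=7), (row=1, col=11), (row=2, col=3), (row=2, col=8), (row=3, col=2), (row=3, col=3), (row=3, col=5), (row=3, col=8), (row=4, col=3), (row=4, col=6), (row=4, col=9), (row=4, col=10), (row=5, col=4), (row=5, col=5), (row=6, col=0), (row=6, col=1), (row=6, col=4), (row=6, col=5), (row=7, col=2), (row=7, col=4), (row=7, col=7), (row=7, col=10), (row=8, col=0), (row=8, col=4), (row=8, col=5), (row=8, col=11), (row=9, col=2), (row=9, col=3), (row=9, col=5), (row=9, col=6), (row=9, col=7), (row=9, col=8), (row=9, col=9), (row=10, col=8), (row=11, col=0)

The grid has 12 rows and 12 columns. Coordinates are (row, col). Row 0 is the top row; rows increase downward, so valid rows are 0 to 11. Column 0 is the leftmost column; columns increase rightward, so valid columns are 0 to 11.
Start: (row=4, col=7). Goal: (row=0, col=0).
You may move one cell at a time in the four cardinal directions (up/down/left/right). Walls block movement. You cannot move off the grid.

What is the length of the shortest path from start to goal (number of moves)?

BFS from (row=4, col=7) until reaching (row=0, col=0):
  Distance 0: (row=4, col=7)
  Distance 1: (row=3, col=7), (row=4, col=8), (row=5, col=7)
  Distance 2: (row=2, col=7), (row=3, col=6), (row=5, col=6), (row=5, col=8), (row=6, col=7)
  Distance 3: (row=2, col=6), (row=5, col=9), (row=6, col=6), (row=6, col=8)
  Distance 4: (row=2, col=5), (row=5, col=10), (row=6, col=9), (row=7, col=6), (row=7, col=8)
  Distance 5: (row=1, col=5), (row=2, col=4), (row=5, col=11), (row=6, col=10), (row=7, col=5), (row=7, col=9), (row=8, col=6), (row=8, col=8)
  Distance 6: (row=0, col=5), (row=1, col=4), (row=3, col=4), (row=4, col=11), (row=6, col=11), (row=8, col=7), (row=8, col=9)
  Distance 7: (row=0, col=4), (row=0, col=6), (row=3, col=11), (row=4, col=4), (row=7, col=11), (row=8, col=10)
  Distance 8: (row=0, col=3), (row=0, col=7), (row=2, col=11), (row=3, col=10), (row=4, col=5), (row=9, col=10)
  Distance 9: (row=0, col=2), (row=2, col=10), (row=3, col=9), (row=9, col=11), (row=10, col=10)
  Distance 10: (row=1, col=2), (row=1, col=10), (row=2, col=9), (row=10, col=9), (row=10, col=11), (row=11, col=10)
  Distance 11: (row=1, col=9), (row=2, col=2), (row=11, col=9), (row=11, col=11)
  Distance 12: (row=0, col=9), (row=1, col=8), (row=2, col=1), (row=11, col=8)
  Distance 13: (row=2, col=0), (row=3, col=1), (row=11, col=7)
  Distance 14: (row=1, col=0), (row=3, col=0), (row=4, col=1), (row=10, col=7), (row=11, col=6)
  Distance 15: (row=0, col=0), (row=4, col=0), (row=4, col=2), (row=5, col=1), (row=10, col=6), (row=11, col=5)  <- goal reached here
One shortest path (15 moves): (row=4, col=7) -> (row=3, col=7) -> (row=3, col=6) -> (row=2, col=6) -> (row=2, col=5) -> (row=2, col=4) -> (row=1, col=4) -> (row=0, col=4) -> (row=0, col=3) -> (row=0, col=2) -> (row=1, col=2) -> (row=2, col=2) -> (row=2, col=1) -> (row=2, col=0) -> (row=1, col=0) -> (row=0, col=0)

Answer: Shortest path length: 15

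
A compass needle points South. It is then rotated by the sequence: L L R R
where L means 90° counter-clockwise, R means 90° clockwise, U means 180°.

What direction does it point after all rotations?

Answer: Final heading: South

Derivation:
Start: South
  L (left (90° counter-clockwise)) -> East
  L (left (90° counter-clockwise)) -> North
  R (right (90° clockwise)) -> East
  R (right (90° clockwise)) -> South
Final: South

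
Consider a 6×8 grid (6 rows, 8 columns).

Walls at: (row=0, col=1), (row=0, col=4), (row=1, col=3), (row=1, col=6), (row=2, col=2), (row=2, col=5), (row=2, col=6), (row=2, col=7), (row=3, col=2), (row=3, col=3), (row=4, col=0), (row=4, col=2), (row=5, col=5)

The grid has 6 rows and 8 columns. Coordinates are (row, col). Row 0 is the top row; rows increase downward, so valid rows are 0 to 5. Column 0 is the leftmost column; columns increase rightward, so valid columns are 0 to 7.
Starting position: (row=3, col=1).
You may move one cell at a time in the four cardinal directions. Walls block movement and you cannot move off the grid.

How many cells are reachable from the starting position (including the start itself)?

Answer: Reachable cells: 35

Derivation:
BFS flood-fill from (row=3, col=1):
  Distance 0: (row=3, col=1)
  Distance 1: (row=2, col=1), (row=3, col=0), (row=4, col=1)
  Distance 2: (row=1, col=1), (row=2, col=0), (row=5, col=1)
  Distance 3: (row=1, col=0), (row=1, col=2), (row=5, col=0), (row=5, col=2)
  Distance 4: (row=0, col=0), (row=0, col=2), (row=5, col=3)
  Distance 5: (row=0, col=3), (row=4, col=3), (row=5, col=4)
  Distance 6: (row=4, col=4)
  Distance 7: (row=3, col=4), (row=4, col=5)
  Distance 8: (row=2, col=4), (row=3, col=5), (row=4, col=6)
  Distance 9: (row=1, col=4), (row=2, col=3), (row=3, col=6), (row=4, col=7), (row=5, col=6)
  Distance 10: (row=1, col=5), (row=3, col=7), (row=5, col=7)
  Distance 11: (row=0, col=5)
  Distance 12: (row=0, col=6)
  Distance 13: (row=0, col=7)
  Distance 14: (row=1, col=7)
Total reachable: 35 (grid has 35 open cells total)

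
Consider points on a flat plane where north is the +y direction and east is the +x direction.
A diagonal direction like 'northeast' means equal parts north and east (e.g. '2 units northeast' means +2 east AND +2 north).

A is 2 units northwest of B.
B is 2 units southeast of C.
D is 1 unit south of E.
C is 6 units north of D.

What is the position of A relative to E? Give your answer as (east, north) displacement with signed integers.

Answer: A is at (east=0, north=5) relative to E.

Derivation:
Place E at the origin (east=0, north=0).
  D is 1 unit south of E: delta (east=+0, north=-1); D at (east=0, north=-1).
  C is 6 units north of D: delta (east=+0, north=+6); C at (east=0, north=5).
  B is 2 units southeast of C: delta (east=+2, north=-2); B at (east=2, north=3).
  A is 2 units northwest of B: delta (east=-2, north=+2); A at (east=0, north=5).
Therefore A relative to E: (east=0, north=5).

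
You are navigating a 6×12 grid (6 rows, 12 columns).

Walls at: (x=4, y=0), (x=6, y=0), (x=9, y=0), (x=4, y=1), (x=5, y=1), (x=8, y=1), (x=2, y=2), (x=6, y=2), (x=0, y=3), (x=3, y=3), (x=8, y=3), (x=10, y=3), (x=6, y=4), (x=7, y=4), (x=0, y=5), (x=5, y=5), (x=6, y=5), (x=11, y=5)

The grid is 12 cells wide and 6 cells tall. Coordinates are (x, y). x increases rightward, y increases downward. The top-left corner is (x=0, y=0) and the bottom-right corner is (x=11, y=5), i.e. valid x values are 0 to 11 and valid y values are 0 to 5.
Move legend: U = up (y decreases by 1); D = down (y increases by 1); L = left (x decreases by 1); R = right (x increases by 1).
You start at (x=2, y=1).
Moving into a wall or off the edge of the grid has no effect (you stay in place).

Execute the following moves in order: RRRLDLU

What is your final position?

Start: (x=2, y=1)
  R (right): (x=2, y=1) -> (x=3, y=1)
  R (right): blocked, stay at (x=3, y=1)
  R (right): blocked, stay at (x=3, y=1)
  L (left): (x=3, y=1) -> (x=2, y=1)
  D (down): blocked, stay at (x=2, y=1)
  L (left): (x=2, y=1) -> (x=1, y=1)
  U (up): (x=1, y=1) -> (x=1, y=0)
Final: (x=1, y=0)

Answer: Final position: (x=1, y=0)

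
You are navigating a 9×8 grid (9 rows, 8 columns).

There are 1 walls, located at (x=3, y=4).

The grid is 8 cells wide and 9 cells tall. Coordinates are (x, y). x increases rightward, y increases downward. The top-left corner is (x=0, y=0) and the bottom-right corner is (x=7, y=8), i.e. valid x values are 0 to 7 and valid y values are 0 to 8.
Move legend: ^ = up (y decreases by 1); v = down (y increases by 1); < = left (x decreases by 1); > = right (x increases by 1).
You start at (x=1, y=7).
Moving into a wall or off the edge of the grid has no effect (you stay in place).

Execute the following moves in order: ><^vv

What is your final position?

Answer: Final position: (x=1, y=8)

Derivation:
Start: (x=1, y=7)
  > (right): (x=1, y=7) -> (x=2, y=7)
  < (left): (x=2, y=7) -> (x=1, y=7)
  ^ (up): (x=1, y=7) -> (x=1, y=6)
  v (down): (x=1, y=6) -> (x=1, y=7)
  v (down): (x=1, y=7) -> (x=1, y=8)
Final: (x=1, y=8)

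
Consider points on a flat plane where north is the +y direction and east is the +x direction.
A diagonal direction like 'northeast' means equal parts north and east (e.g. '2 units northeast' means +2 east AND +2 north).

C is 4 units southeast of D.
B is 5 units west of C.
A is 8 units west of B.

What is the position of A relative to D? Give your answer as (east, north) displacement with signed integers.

Answer: A is at (east=-9, north=-4) relative to D.

Derivation:
Place D at the origin (east=0, north=0).
  C is 4 units southeast of D: delta (east=+4, north=-4); C at (east=4, north=-4).
  B is 5 units west of C: delta (east=-5, north=+0); B at (east=-1, north=-4).
  A is 8 units west of B: delta (east=-8, north=+0); A at (east=-9, north=-4).
Therefore A relative to D: (east=-9, north=-4).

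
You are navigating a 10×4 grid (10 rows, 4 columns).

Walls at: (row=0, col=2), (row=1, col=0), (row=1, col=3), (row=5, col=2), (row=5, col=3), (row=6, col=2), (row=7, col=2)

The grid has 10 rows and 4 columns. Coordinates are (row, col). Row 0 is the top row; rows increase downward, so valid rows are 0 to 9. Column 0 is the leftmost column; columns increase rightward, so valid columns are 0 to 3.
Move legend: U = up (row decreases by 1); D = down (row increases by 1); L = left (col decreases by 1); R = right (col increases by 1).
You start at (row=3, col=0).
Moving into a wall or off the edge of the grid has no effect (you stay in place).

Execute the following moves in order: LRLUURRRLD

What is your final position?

Answer: Final position: (row=3, col=2)

Derivation:
Start: (row=3, col=0)
  L (left): blocked, stay at (row=3, col=0)
  R (right): (row=3, col=0) -> (row=3, col=1)
  L (left): (row=3, col=1) -> (row=3, col=0)
  U (up): (row=3, col=0) -> (row=2, col=0)
  U (up): blocked, stay at (row=2, col=0)
  R (right): (row=2, col=0) -> (row=2, col=1)
  R (right): (row=2, col=1) -> (row=2, col=2)
  R (right): (row=2, col=2) -> (row=2, col=3)
  L (left): (row=2, col=3) -> (row=2, col=2)
  D (down): (row=2, col=2) -> (row=3, col=2)
Final: (row=3, col=2)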